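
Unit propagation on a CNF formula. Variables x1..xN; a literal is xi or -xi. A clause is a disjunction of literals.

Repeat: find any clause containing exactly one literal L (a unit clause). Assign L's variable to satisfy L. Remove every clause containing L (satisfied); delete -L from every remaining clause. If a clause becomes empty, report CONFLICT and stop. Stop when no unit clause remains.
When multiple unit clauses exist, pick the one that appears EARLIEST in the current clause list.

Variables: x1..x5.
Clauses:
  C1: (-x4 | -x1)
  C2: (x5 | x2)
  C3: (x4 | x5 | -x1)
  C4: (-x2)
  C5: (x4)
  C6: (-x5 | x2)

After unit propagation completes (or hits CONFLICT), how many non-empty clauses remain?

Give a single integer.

unit clause [-2] forces x2=F; simplify:
  drop 2 from [5, 2] -> [5]
  drop 2 from [-5, 2] -> [-5]
  satisfied 1 clause(s); 5 remain; assigned so far: [2]
unit clause [5] forces x5=T; simplify:
  drop -5 from [-5] -> [] (empty!)
  satisfied 2 clause(s); 3 remain; assigned so far: [2, 5]
CONFLICT (empty clause)

Answer: 2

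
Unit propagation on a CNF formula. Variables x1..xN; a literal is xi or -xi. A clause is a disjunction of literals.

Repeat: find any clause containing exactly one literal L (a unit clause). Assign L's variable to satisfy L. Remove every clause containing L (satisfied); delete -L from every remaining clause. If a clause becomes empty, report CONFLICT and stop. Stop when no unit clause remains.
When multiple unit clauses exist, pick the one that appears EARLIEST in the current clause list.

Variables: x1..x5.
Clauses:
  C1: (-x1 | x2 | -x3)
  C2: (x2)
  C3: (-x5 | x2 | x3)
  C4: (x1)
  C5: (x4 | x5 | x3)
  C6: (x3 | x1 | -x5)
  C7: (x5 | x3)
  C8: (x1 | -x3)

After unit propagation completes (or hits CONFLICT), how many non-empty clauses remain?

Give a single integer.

Answer: 2

Derivation:
unit clause [2] forces x2=T; simplify:
  satisfied 3 clause(s); 5 remain; assigned so far: [2]
unit clause [1] forces x1=T; simplify:
  satisfied 3 clause(s); 2 remain; assigned so far: [1, 2]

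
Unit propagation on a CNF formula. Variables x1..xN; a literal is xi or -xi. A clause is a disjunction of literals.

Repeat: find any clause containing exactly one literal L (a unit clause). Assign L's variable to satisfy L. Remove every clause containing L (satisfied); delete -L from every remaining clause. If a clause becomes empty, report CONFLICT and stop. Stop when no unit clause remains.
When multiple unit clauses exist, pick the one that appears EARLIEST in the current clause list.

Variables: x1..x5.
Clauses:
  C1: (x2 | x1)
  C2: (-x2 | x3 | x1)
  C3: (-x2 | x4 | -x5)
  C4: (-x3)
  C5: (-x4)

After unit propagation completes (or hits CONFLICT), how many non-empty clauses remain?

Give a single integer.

unit clause [-3] forces x3=F; simplify:
  drop 3 from [-2, 3, 1] -> [-2, 1]
  satisfied 1 clause(s); 4 remain; assigned so far: [3]
unit clause [-4] forces x4=F; simplify:
  drop 4 from [-2, 4, -5] -> [-2, -5]
  satisfied 1 clause(s); 3 remain; assigned so far: [3, 4]

Answer: 3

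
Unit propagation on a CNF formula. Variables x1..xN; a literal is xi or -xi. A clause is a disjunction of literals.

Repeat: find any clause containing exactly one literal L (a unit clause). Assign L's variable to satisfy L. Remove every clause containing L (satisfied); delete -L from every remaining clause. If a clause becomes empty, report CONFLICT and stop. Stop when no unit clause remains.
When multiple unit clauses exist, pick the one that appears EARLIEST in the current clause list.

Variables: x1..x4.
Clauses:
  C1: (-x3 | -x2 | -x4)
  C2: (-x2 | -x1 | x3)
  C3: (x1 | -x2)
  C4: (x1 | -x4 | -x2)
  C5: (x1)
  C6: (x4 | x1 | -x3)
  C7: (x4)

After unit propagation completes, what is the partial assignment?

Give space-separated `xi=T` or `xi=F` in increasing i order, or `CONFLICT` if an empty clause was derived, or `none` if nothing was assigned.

Answer: x1=T x4=T

Derivation:
unit clause [1] forces x1=T; simplify:
  drop -1 from [-2, -1, 3] -> [-2, 3]
  satisfied 4 clause(s); 3 remain; assigned so far: [1]
unit clause [4] forces x4=T; simplify:
  drop -4 from [-3, -2, -4] -> [-3, -2]
  satisfied 1 clause(s); 2 remain; assigned so far: [1, 4]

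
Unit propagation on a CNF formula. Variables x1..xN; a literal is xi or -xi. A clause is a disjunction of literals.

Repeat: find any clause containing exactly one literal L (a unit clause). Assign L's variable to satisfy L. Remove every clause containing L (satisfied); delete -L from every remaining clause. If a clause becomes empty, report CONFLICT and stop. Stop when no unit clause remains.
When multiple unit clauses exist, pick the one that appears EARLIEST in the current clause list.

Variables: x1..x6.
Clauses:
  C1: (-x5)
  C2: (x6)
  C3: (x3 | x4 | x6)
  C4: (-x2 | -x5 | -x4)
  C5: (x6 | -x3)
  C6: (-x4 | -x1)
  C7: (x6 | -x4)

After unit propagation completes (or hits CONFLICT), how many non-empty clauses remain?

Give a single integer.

Answer: 1

Derivation:
unit clause [-5] forces x5=F; simplify:
  satisfied 2 clause(s); 5 remain; assigned so far: [5]
unit clause [6] forces x6=T; simplify:
  satisfied 4 clause(s); 1 remain; assigned so far: [5, 6]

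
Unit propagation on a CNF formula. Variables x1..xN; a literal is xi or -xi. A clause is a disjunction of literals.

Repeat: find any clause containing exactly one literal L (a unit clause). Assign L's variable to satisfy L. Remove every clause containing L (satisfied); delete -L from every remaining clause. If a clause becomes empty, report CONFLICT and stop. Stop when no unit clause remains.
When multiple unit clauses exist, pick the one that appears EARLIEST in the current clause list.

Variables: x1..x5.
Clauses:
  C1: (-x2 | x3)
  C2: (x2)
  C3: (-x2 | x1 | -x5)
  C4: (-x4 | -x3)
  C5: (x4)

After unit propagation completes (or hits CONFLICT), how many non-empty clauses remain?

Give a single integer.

unit clause [2] forces x2=T; simplify:
  drop -2 from [-2, 3] -> [3]
  drop -2 from [-2, 1, -5] -> [1, -5]
  satisfied 1 clause(s); 4 remain; assigned so far: [2]
unit clause [3] forces x3=T; simplify:
  drop -3 from [-4, -3] -> [-4]
  satisfied 1 clause(s); 3 remain; assigned so far: [2, 3]
unit clause [-4] forces x4=F; simplify:
  drop 4 from [4] -> [] (empty!)
  satisfied 1 clause(s); 2 remain; assigned so far: [2, 3, 4]
CONFLICT (empty clause)

Answer: 1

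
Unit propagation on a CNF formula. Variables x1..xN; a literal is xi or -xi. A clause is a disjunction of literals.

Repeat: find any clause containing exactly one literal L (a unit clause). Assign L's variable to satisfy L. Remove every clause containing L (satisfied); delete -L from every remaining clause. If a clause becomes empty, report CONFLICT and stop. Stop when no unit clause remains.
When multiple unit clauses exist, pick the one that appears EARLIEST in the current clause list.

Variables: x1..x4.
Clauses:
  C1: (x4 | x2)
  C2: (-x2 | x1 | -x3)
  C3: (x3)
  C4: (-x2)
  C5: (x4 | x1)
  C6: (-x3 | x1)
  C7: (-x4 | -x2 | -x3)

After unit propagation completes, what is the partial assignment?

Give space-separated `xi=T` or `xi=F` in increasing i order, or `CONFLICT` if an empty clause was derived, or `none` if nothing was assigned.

unit clause [3] forces x3=T; simplify:
  drop -3 from [-2, 1, -3] -> [-2, 1]
  drop -3 from [-3, 1] -> [1]
  drop -3 from [-4, -2, -3] -> [-4, -2]
  satisfied 1 clause(s); 6 remain; assigned so far: [3]
unit clause [-2] forces x2=F; simplify:
  drop 2 from [4, 2] -> [4]
  satisfied 3 clause(s); 3 remain; assigned so far: [2, 3]
unit clause [4] forces x4=T; simplify:
  satisfied 2 clause(s); 1 remain; assigned so far: [2, 3, 4]
unit clause [1] forces x1=T; simplify:
  satisfied 1 clause(s); 0 remain; assigned so far: [1, 2, 3, 4]

Answer: x1=T x2=F x3=T x4=T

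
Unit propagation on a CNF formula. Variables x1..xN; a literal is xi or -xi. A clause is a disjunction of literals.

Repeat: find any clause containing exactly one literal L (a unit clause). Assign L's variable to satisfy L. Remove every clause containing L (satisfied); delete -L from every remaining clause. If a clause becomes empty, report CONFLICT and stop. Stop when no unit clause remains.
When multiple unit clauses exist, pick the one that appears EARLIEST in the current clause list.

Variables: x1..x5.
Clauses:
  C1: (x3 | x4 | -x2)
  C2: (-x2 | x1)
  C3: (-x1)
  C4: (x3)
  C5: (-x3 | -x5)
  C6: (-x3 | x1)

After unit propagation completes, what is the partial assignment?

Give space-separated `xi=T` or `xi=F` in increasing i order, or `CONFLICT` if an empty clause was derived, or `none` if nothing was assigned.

unit clause [-1] forces x1=F; simplify:
  drop 1 from [-2, 1] -> [-2]
  drop 1 from [-3, 1] -> [-3]
  satisfied 1 clause(s); 5 remain; assigned so far: [1]
unit clause [-2] forces x2=F; simplify:
  satisfied 2 clause(s); 3 remain; assigned so far: [1, 2]
unit clause [3] forces x3=T; simplify:
  drop -3 from [-3, -5] -> [-5]
  drop -3 from [-3] -> [] (empty!)
  satisfied 1 clause(s); 2 remain; assigned so far: [1, 2, 3]
CONFLICT (empty clause)

Answer: CONFLICT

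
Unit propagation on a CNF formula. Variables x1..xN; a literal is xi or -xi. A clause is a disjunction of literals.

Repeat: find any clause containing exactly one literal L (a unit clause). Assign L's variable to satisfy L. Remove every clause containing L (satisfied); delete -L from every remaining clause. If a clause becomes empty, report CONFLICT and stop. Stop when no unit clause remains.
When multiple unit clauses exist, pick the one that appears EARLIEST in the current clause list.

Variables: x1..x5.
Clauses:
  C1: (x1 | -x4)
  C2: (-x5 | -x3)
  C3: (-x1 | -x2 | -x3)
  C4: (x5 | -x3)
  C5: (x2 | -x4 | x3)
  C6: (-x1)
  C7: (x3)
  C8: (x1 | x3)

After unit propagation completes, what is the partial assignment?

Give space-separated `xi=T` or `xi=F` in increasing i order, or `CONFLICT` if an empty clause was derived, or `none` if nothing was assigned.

unit clause [-1] forces x1=F; simplify:
  drop 1 from [1, -4] -> [-4]
  drop 1 from [1, 3] -> [3]
  satisfied 2 clause(s); 6 remain; assigned so far: [1]
unit clause [-4] forces x4=F; simplify:
  satisfied 2 clause(s); 4 remain; assigned so far: [1, 4]
unit clause [3] forces x3=T; simplify:
  drop -3 from [-5, -3] -> [-5]
  drop -3 from [5, -3] -> [5]
  satisfied 2 clause(s); 2 remain; assigned so far: [1, 3, 4]
unit clause [-5] forces x5=F; simplify:
  drop 5 from [5] -> [] (empty!)
  satisfied 1 clause(s); 1 remain; assigned so far: [1, 3, 4, 5]
CONFLICT (empty clause)

Answer: CONFLICT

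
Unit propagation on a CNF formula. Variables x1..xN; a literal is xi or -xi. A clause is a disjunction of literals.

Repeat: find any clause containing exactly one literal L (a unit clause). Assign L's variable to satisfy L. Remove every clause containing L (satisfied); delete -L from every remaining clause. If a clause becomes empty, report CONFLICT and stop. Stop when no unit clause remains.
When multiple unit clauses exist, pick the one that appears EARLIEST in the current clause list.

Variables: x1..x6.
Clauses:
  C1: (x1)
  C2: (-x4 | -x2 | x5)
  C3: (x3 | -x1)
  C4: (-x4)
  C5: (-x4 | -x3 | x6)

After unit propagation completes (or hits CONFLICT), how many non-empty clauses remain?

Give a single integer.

Answer: 0

Derivation:
unit clause [1] forces x1=T; simplify:
  drop -1 from [3, -1] -> [3]
  satisfied 1 clause(s); 4 remain; assigned so far: [1]
unit clause [3] forces x3=T; simplify:
  drop -3 from [-4, -3, 6] -> [-4, 6]
  satisfied 1 clause(s); 3 remain; assigned so far: [1, 3]
unit clause [-4] forces x4=F; simplify:
  satisfied 3 clause(s); 0 remain; assigned so far: [1, 3, 4]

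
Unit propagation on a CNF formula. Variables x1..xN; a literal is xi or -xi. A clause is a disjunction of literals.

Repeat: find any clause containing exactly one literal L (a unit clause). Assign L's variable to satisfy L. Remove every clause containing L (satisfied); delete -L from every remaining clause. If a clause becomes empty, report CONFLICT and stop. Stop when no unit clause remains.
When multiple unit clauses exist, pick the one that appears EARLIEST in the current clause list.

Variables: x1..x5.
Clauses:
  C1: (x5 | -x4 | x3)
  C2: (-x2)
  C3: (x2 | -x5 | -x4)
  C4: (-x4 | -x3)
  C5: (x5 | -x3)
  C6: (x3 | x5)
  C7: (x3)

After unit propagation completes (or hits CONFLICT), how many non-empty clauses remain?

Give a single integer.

Answer: 0

Derivation:
unit clause [-2] forces x2=F; simplify:
  drop 2 from [2, -5, -4] -> [-5, -4]
  satisfied 1 clause(s); 6 remain; assigned so far: [2]
unit clause [3] forces x3=T; simplify:
  drop -3 from [-4, -3] -> [-4]
  drop -3 from [5, -3] -> [5]
  satisfied 3 clause(s); 3 remain; assigned so far: [2, 3]
unit clause [-4] forces x4=F; simplify:
  satisfied 2 clause(s); 1 remain; assigned so far: [2, 3, 4]
unit clause [5] forces x5=T; simplify:
  satisfied 1 clause(s); 0 remain; assigned so far: [2, 3, 4, 5]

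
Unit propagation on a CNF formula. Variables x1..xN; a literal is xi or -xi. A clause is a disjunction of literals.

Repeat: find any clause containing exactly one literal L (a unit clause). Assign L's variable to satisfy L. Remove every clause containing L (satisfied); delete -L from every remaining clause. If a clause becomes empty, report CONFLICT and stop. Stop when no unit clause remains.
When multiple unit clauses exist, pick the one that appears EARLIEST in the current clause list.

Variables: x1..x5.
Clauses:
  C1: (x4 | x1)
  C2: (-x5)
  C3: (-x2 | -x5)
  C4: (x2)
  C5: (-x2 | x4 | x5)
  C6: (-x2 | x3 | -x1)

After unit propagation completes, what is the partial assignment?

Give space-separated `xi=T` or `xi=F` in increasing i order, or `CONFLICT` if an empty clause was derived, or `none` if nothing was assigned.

unit clause [-5] forces x5=F; simplify:
  drop 5 from [-2, 4, 5] -> [-2, 4]
  satisfied 2 clause(s); 4 remain; assigned so far: [5]
unit clause [2] forces x2=T; simplify:
  drop -2 from [-2, 4] -> [4]
  drop -2 from [-2, 3, -1] -> [3, -1]
  satisfied 1 clause(s); 3 remain; assigned so far: [2, 5]
unit clause [4] forces x4=T; simplify:
  satisfied 2 clause(s); 1 remain; assigned so far: [2, 4, 5]

Answer: x2=T x4=T x5=F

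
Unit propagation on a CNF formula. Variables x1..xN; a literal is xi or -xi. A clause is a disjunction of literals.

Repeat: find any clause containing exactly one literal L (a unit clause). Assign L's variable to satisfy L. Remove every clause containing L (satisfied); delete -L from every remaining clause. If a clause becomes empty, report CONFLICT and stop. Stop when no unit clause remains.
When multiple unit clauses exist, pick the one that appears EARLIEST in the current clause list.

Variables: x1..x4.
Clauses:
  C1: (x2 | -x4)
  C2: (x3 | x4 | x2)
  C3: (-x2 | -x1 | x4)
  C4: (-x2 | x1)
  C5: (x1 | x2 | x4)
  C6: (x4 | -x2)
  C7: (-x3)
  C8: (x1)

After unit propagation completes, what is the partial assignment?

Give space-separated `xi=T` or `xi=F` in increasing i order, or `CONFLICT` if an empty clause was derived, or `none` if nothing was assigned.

unit clause [-3] forces x3=F; simplify:
  drop 3 from [3, 4, 2] -> [4, 2]
  satisfied 1 clause(s); 7 remain; assigned so far: [3]
unit clause [1] forces x1=T; simplify:
  drop -1 from [-2, -1, 4] -> [-2, 4]
  satisfied 3 clause(s); 4 remain; assigned so far: [1, 3]

Answer: x1=T x3=F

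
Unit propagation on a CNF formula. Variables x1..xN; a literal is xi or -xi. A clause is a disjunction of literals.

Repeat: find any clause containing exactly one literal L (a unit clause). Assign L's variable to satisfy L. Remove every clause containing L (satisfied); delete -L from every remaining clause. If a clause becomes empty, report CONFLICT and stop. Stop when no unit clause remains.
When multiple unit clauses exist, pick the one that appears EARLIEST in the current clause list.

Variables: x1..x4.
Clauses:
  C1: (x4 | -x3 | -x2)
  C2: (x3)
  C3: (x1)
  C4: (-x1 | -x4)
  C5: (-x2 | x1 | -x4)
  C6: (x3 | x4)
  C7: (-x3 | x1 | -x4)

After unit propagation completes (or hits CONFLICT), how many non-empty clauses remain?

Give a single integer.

Answer: 0

Derivation:
unit clause [3] forces x3=T; simplify:
  drop -3 from [4, -3, -2] -> [4, -2]
  drop -3 from [-3, 1, -4] -> [1, -4]
  satisfied 2 clause(s); 5 remain; assigned so far: [3]
unit clause [1] forces x1=T; simplify:
  drop -1 from [-1, -4] -> [-4]
  satisfied 3 clause(s); 2 remain; assigned so far: [1, 3]
unit clause [-4] forces x4=F; simplify:
  drop 4 from [4, -2] -> [-2]
  satisfied 1 clause(s); 1 remain; assigned so far: [1, 3, 4]
unit clause [-2] forces x2=F; simplify:
  satisfied 1 clause(s); 0 remain; assigned so far: [1, 2, 3, 4]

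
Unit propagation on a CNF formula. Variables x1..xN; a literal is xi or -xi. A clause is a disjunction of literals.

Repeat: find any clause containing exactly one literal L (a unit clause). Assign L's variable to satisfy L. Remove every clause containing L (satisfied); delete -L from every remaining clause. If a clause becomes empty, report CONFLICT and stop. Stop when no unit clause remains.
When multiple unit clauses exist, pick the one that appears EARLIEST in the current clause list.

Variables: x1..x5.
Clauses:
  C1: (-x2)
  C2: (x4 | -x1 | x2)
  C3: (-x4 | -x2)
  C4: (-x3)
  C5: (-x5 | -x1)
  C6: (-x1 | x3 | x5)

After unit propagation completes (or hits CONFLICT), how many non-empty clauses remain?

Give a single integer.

unit clause [-2] forces x2=F; simplify:
  drop 2 from [4, -1, 2] -> [4, -1]
  satisfied 2 clause(s); 4 remain; assigned so far: [2]
unit clause [-3] forces x3=F; simplify:
  drop 3 from [-1, 3, 5] -> [-1, 5]
  satisfied 1 clause(s); 3 remain; assigned so far: [2, 3]

Answer: 3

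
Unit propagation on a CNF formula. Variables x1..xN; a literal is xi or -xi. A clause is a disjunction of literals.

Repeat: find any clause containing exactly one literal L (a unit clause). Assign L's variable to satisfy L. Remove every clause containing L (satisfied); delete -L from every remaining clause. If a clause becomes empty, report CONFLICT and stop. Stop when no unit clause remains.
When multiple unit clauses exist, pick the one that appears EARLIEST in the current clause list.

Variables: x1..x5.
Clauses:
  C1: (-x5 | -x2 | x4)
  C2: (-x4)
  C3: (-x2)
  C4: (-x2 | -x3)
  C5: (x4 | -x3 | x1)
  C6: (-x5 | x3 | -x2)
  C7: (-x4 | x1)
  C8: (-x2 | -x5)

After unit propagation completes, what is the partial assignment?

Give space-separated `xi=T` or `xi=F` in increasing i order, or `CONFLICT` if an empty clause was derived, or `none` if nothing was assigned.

unit clause [-4] forces x4=F; simplify:
  drop 4 from [-5, -2, 4] -> [-5, -2]
  drop 4 from [4, -3, 1] -> [-3, 1]
  satisfied 2 clause(s); 6 remain; assigned so far: [4]
unit clause [-2] forces x2=F; simplify:
  satisfied 5 clause(s); 1 remain; assigned so far: [2, 4]

Answer: x2=F x4=F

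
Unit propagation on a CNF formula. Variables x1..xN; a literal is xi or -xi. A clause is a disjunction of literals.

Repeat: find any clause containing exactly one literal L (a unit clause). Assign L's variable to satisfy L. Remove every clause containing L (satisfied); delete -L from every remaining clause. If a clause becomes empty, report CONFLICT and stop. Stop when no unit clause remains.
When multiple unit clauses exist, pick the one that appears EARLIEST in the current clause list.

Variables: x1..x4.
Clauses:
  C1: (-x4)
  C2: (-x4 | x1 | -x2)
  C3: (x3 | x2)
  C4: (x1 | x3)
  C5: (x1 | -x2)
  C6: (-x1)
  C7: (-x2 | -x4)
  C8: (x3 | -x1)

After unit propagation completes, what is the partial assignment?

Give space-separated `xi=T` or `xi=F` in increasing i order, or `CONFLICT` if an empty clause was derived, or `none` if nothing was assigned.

Answer: x1=F x2=F x3=T x4=F

Derivation:
unit clause [-4] forces x4=F; simplify:
  satisfied 3 clause(s); 5 remain; assigned so far: [4]
unit clause [-1] forces x1=F; simplify:
  drop 1 from [1, 3] -> [3]
  drop 1 from [1, -2] -> [-2]
  satisfied 2 clause(s); 3 remain; assigned so far: [1, 4]
unit clause [3] forces x3=T; simplify:
  satisfied 2 clause(s); 1 remain; assigned so far: [1, 3, 4]
unit clause [-2] forces x2=F; simplify:
  satisfied 1 clause(s); 0 remain; assigned so far: [1, 2, 3, 4]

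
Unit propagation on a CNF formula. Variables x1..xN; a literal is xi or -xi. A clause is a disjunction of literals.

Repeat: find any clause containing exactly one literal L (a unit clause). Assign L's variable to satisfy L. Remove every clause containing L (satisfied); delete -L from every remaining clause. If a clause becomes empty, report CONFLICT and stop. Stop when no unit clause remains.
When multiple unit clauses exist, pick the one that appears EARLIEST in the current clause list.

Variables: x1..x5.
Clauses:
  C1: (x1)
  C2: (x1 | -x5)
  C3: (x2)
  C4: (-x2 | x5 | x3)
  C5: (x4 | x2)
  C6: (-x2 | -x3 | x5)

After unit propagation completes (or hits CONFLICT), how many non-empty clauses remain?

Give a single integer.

Answer: 2

Derivation:
unit clause [1] forces x1=T; simplify:
  satisfied 2 clause(s); 4 remain; assigned so far: [1]
unit clause [2] forces x2=T; simplify:
  drop -2 from [-2, 5, 3] -> [5, 3]
  drop -2 from [-2, -3, 5] -> [-3, 5]
  satisfied 2 clause(s); 2 remain; assigned so far: [1, 2]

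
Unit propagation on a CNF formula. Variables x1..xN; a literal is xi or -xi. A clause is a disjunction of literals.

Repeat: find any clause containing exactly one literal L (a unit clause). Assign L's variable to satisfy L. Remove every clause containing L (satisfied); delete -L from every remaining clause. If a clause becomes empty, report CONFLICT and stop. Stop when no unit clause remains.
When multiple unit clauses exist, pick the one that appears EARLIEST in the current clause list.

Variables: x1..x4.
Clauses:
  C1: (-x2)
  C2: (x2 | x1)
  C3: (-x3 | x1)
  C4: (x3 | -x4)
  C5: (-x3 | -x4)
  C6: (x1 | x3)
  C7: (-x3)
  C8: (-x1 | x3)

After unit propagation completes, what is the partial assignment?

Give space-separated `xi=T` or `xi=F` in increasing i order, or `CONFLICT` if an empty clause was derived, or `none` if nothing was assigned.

Answer: CONFLICT

Derivation:
unit clause [-2] forces x2=F; simplify:
  drop 2 from [2, 1] -> [1]
  satisfied 1 clause(s); 7 remain; assigned so far: [2]
unit clause [1] forces x1=T; simplify:
  drop -1 from [-1, 3] -> [3]
  satisfied 3 clause(s); 4 remain; assigned so far: [1, 2]
unit clause [-3] forces x3=F; simplify:
  drop 3 from [3, -4] -> [-4]
  drop 3 from [3] -> [] (empty!)
  satisfied 2 clause(s); 2 remain; assigned so far: [1, 2, 3]
CONFLICT (empty clause)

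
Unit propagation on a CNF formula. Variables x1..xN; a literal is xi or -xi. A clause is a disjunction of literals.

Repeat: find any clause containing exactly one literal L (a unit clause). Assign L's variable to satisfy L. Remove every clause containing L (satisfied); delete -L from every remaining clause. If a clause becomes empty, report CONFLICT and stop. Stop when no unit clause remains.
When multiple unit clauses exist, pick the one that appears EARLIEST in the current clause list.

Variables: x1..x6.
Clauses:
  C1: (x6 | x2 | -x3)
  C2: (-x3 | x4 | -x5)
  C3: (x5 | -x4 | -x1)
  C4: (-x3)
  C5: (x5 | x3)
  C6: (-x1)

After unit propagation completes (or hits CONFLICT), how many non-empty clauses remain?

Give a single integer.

unit clause [-3] forces x3=F; simplify:
  drop 3 from [5, 3] -> [5]
  satisfied 3 clause(s); 3 remain; assigned so far: [3]
unit clause [5] forces x5=T; simplify:
  satisfied 2 clause(s); 1 remain; assigned so far: [3, 5]
unit clause [-1] forces x1=F; simplify:
  satisfied 1 clause(s); 0 remain; assigned so far: [1, 3, 5]

Answer: 0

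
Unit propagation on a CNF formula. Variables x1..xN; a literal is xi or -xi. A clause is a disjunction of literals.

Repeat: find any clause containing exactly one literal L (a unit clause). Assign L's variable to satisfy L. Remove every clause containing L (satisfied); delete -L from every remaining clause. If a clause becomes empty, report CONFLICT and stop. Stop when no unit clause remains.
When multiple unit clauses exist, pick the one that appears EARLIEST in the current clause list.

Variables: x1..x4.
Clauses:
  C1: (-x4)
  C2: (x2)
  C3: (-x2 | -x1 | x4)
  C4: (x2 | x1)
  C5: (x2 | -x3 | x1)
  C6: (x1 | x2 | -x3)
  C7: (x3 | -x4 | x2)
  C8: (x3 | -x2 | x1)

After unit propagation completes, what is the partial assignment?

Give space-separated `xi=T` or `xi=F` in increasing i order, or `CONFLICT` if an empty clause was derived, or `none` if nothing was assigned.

Answer: x1=F x2=T x3=T x4=F

Derivation:
unit clause [-4] forces x4=F; simplify:
  drop 4 from [-2, -1, 4] -> [-2, -1]
  satisfied 2 clause(s); 6 remain; assigned so far: [4]
unit clause [2] forces x2=T; simplify:
  drop -2 from [-2, -1] -> [-1]
  drop -2 from [3, -2, 1] -> [3, 1]
  satisfied 4 clause(s); 2 remain; assigned so far: [2, 4]
unit clause [-1] forces x1=F; simplify:
  drop 1 from [3, 1] -> [3]
  satisfied 1 clause(s); 1 remain; assigned so far: [1, 2, 4]
unit clause [3] forces x3=T; simplify:
  satisfied 1 clause(s); 0 remain; assigned so far: [1, 2, 3, 4]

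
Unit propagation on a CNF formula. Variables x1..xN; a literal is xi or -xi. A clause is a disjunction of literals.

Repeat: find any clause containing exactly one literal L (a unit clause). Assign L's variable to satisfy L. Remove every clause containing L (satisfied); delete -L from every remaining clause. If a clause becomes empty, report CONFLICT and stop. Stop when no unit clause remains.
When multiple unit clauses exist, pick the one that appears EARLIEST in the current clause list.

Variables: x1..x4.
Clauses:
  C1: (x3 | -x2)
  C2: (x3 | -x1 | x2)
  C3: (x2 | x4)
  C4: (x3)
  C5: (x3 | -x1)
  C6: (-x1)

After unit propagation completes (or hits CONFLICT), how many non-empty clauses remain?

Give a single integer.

unit clause [3] forces x3=T; simplify:
  satisfied 4 clause(s); 2 remain; assigned so far: [3]
unit clause [-1] forces x1=F; simplify:
  satisfied 1 clause(s); 1 remain; assigned so far: [1, 3]

Answer: 1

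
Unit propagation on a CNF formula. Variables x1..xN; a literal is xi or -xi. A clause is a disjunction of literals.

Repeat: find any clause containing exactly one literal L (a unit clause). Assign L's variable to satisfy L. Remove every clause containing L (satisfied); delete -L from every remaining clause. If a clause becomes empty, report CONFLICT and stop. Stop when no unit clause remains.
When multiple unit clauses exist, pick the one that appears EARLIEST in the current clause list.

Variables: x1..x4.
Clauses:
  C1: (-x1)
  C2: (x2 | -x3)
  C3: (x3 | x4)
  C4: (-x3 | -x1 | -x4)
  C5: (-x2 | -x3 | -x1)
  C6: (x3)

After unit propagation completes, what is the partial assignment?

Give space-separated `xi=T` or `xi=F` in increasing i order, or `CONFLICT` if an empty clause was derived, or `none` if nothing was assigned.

Answer: x1=F x2=T x3=T

Derivation:
unit clause [-1] forces x1=F; simplify:
  satisfied 3 clause(s); 3 remain; assigned so far: [1]
unit clause [3] forces x3=T; simplify:
  drop -3 from [2, -3] -> [2]
  satisfied 2 clause(s); 1 remain; assigned so far: [1, 3]
unit clause [2] forces x2=T; simplify:
  satisfied 1 clause(s); 0 remain; assigned so far: [1, 2, 3]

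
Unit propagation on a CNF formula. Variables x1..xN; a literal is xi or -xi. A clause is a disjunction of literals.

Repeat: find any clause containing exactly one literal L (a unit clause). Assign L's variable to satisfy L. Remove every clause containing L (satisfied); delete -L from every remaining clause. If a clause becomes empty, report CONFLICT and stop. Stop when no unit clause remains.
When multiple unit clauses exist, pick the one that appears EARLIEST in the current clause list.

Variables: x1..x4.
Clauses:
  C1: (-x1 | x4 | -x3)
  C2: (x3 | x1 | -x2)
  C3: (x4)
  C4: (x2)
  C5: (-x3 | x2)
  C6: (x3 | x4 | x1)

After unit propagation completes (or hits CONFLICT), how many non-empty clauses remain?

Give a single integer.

Answer: 1

Derivation:
unit clause [4] forces x4=T; simplify:
  satisfied 3 clause(s); 3 remain; assigned so far: [4]
unit clause [2] forces x2=T; simplify:
  drop -2 from [3, 1, -2] -> [3, 1]
  satisfied 2 clause(s); 1 remain; assigned so far: [2, 4]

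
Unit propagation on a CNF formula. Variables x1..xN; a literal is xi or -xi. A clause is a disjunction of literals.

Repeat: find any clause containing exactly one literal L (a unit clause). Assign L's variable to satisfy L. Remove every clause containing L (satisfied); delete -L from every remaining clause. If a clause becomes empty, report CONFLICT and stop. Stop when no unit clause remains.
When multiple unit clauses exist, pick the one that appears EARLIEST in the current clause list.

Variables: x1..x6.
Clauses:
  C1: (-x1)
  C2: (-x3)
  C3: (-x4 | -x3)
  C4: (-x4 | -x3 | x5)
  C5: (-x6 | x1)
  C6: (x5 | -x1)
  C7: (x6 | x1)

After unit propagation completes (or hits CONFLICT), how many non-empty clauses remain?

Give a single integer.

Answer: 0

Derivation:
unit clause [-1] forces x1=F; simplify:
  drop 1 from [-6, 1] -> [-6]
  drop 1 from [6, 1] -> [6]
  satisfied 2 clause(s); 5 remain; assigned so far: [1]
unit clause [-3] forces x3=F; simplify:
  satisfied 3 clause(s); 2 remain; assigned so far: [1, 3]
unit clause [-6] forces x6=F; simplify:
  drop 6 from [6] -> [] (empty!)
  satisfied 1 clause(s); 1 remain; assigned so far: [1, 3, 6]
CONFLICT (empty clause)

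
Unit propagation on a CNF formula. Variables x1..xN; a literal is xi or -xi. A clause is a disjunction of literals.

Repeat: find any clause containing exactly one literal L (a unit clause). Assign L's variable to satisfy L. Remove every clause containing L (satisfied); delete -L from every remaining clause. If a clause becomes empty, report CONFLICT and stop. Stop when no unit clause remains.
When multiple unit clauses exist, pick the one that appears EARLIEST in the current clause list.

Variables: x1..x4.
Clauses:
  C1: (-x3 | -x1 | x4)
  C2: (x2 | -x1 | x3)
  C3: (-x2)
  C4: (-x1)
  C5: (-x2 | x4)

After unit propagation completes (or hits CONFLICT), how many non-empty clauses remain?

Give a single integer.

unit clause [-2] forces x2=F; simplify:
  drop 2 from [2, -1, 3] -> [-1, 3]
  satisfied 2 clause(s); 3 remain; assigned so far: [2]
unit clause [-1] forces x1=F; simplify:
  satisfied 3 clause(s); 0 remain; assigned so far: [1, 2]

Answer: 0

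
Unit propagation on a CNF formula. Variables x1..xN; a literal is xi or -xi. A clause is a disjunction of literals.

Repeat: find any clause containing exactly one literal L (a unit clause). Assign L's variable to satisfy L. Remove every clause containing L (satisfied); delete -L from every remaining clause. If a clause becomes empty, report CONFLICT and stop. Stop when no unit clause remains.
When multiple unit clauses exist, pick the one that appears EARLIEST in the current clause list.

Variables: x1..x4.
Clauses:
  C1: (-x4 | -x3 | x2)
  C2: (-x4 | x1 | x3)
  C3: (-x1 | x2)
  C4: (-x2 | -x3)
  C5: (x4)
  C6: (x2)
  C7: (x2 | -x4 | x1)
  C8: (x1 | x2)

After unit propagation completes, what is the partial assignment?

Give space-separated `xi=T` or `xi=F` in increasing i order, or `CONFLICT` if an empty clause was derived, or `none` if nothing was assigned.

unit clause [4] forces x4=T; simplify:
  drop -4 from [-4, -3, 2] -> [-3, 2]
  drop -4 from [-4, 1, 3] -> [1, 3]
  drop -4 from [2, -4, 1] -> [2, 1]
  satisfied 1 clause(s); 7 remain; assigned so far: [4]
unit clause [2] forces x2=T; simplify:
  drop -2 from [-2, -3] -> [-3]
  satisfied 5 clause(s); 2 remain; assigned so far: [2, 4]
unit clause [-3] forces x3=F; simplify:
  drop 3 from [1, 3] -> [1]
  satisfied 1 clause(s); 1 remain; assigned so far: [2, 3, 4]
unit clause [1] forces x1=T; simplify:
  satisfied 1 clause(s); 0 remain; assigned so far: [1, 2, 3, 4]

Answer: x1=T x2=T x3=F x4=T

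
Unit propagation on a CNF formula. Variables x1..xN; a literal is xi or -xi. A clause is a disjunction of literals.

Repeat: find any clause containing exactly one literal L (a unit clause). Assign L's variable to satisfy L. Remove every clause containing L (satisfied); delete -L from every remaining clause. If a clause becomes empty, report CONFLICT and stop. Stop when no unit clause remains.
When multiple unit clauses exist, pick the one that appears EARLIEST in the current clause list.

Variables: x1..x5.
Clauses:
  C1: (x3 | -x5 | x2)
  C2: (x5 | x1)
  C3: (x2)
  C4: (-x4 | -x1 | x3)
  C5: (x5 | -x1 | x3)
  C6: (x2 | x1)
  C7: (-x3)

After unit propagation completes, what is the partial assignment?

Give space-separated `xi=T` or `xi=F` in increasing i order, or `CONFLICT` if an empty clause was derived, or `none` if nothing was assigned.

Answer: x2=T x3=F

Derivation:
unit clause [2] forces x2=T; simplify:
  satisfied 3 clause(s); 4 remain; assigned so far: [2]
unit clause [-3] forces x3=F; simplify:
  drop 3 from [-4, -1, 3] -> [-4, -1]
  drop 3 from [5, -1, 3] -> [5, -1]
  satisfied 1 clause(s); 3 remain; assigned so far: [2, 3]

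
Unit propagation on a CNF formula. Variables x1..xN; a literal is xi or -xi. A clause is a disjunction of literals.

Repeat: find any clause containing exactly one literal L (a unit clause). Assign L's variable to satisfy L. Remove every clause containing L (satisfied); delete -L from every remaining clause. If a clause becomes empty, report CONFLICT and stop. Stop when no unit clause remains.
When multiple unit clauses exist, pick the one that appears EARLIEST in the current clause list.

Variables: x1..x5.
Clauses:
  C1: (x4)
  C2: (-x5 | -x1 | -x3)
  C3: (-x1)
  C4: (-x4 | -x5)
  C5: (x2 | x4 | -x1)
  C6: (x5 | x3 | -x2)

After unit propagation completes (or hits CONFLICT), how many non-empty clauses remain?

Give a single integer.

unit clause [4] forces x4=T; simplify:
  drop -4 from [-4, -5] -> [-5]
  satisfied 2 clause(s); 4 remain; assigned so far: [4]
unit clause [-1] forces x1=F; simplify:
  satisfied 2 clause(s); 2 remain; assigned so far: [1, 4]
unit clause [-5] forces x5=F; simplify:
  drop 5 from [5, 3, -2] -> [3, -2]
  satisfied 1 clause(s); 1 remain; assigned so far: [1, 4, 5]

Answer: 1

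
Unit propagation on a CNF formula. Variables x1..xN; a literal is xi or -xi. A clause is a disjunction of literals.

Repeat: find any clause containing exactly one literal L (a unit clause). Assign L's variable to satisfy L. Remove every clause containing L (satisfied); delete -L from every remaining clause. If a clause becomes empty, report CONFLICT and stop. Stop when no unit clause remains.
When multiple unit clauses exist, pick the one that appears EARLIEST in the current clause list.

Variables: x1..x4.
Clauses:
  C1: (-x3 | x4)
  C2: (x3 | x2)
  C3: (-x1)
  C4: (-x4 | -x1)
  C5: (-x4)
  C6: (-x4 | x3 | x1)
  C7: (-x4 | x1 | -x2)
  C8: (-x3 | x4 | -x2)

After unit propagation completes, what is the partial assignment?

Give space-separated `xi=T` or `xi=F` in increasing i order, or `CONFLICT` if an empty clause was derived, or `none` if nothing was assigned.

unit clause [-1] forces x1=F; simplify:
  drop 1 from [-4, 3, 1] -> [-4, 3]
  drop 1 from [-4, 1, -2] -> [-4, -2]
  satisfied 2 clause(s); 6 remain; assigned so far: [1]
unit clause [-4] forces x4=F; simplify:
  drop 4 from [-3, 4] -> [-3]
  drop 4 from [-3, 4, -2] -> [-3, -2]
  satisfied 3 clause(s); 3 remain; assigned so far: [1, 4]
unit clause [-3] forces x3=F; simplify:
  drop 3 from [3, 2] -> [2]
  satisfied 2 clause(s); 1 remain; assigned so far: [1, 3, 4]
unit clause [2] forces x2=T; simplify:
  satisfied 1 clause(s); 0 remain; assigned so far: [1, 2, 3, 4]

Answer: x1=F x2=T x3=F x4=F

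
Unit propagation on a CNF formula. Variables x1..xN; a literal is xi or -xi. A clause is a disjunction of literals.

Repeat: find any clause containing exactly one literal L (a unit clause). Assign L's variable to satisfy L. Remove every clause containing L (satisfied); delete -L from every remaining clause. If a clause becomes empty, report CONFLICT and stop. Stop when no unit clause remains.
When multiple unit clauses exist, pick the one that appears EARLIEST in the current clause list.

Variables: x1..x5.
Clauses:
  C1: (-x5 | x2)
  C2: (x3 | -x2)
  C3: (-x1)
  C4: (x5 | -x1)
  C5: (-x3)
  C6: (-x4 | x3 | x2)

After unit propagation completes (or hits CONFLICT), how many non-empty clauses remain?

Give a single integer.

unit clause [-1] forces x1=F; simplify:
  satisfied 2 clause(s); 4 remain; assigned so far: [1]
unit clause [-3] forces x3=F; simplify:
  drop 3 from [3, -2] -> [-2]
  drop 3 from [-4, 3, 2] -> [-4, 2]
  satisfied 1 clause(s); 3 remain; assigned so far: [1, 3]
unit clause [-2] forces x2=F; simplify:
  drop 2 from [-5, 2] -> [-5]
  drop 2 from [-4, 2] -> [-4]
  satisfied 1 clause(s); 2 remain; assigned so far: [1, 2, 3]
unit clause [-5] forces x5=F; simplify:
  satisfied 1 clause(s); 1 remain; assigned so far: [1, 2, 3, 5]
unit clause [-4] forces x4=F; simplify:
  satisfied 1 clause(s); 0 remain; assigned so far: [1, 2, 3, 4, 5]

Answer: 0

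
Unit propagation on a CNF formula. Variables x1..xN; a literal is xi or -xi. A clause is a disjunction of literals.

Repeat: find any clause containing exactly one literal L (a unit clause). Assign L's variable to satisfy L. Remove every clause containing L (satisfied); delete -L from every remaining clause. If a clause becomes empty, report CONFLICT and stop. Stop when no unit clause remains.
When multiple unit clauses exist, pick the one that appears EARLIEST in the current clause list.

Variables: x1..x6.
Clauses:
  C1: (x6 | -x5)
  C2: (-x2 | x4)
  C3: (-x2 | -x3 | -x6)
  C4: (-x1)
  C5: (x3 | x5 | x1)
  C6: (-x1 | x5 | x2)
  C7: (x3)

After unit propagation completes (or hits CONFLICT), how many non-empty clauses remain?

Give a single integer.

Answer: 3

Derivation:
unit clause [-1] forces x1=F; simplify:
  drop 1 from [3, 5, 1] -> [3, 5]
  satisfied 2 clause(s); 5 remain; assigned so far: [1]
unit clause [3] forces x3=T; simplify:
  drop -3 from [-2, -3, -6] -> [-2, -6]
  satisfied 2 clause(s); 3 remain; assigned so far: [1, 3]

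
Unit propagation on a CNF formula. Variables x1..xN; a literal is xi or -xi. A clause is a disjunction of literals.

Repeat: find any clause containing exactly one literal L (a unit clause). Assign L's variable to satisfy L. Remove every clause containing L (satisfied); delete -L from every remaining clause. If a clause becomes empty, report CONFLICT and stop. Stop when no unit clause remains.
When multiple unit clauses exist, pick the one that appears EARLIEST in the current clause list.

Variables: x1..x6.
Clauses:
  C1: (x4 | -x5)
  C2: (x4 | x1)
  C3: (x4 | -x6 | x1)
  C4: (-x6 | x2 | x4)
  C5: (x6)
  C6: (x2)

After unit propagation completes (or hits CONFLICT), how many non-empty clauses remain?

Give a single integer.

unit clause [6] forces x6=T; simplify:
  drop -6 from [4, -6, 1] -> [4, 1]
  drop -6 from [-6, 2, 4] -> [2, 4]
  satisfied 1 clause(s); 5 remain; assigned so far: [6]
unit clause [2] forces x2=T; simplify:
  satisfied 2 clause(s); 3 remain; assigned so far: [2, 6]

Answer: 3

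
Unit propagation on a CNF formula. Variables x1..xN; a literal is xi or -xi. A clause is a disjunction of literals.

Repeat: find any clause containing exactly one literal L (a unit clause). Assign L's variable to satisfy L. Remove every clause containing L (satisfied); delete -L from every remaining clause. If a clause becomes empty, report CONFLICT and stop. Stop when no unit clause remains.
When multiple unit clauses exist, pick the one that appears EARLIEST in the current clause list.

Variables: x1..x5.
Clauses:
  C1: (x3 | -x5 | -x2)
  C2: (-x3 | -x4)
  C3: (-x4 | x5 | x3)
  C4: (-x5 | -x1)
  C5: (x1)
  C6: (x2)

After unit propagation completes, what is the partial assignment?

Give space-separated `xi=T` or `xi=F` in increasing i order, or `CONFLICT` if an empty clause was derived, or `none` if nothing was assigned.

Answer: x1=T x2=T x5=F

Derivation:
unit clause [1] forces x1=T; simplify:
  drop -1 from [-5, -1] -> [-5]
  satisfied 1 clause(s); 5 remain; assigned so far: [1]
unit clause [-5] forces x5=F; simplify:
  drop 5 from [-4, 5, 3] -> [-4, 3]
  satisfied 2 clause(s); 3 remain; assigned so far: [1, 5]
unit clause [2] forces x2=T; simplify:
  satisfied 1 clause(s); 2 remain; assigned so far: [1, 2, 5]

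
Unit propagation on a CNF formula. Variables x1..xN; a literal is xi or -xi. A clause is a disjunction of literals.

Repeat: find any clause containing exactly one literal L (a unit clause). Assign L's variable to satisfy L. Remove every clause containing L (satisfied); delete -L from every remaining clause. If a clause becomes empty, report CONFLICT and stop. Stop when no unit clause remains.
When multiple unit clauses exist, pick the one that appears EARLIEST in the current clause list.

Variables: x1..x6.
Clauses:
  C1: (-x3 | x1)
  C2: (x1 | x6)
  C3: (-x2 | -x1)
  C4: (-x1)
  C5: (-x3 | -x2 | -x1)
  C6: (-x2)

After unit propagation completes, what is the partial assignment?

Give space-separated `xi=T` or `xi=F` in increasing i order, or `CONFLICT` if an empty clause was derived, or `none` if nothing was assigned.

unit clause [-1] forces x1=F; simplify:
  drop 1 from [-3, 1] -> [-3]
  drop 1 from [1, 6] -> [6]
  satisfied 3 clause(s); 3 remain; assigned so far: [1]
unit clause [-3] forces x3=F; simplify:
  satisfied 1 clause(s); 2 remain; assigned so far: [1, 3]
unit clause [6] forces x6=T; simplify:
  satisfied 1 clause(s); 1 remain; assigned so far: [1, 3, 6]
unit clause [-2] forces x2=F; simplify:
  satisfied 1 clause(s); 0 remain; assigned so far: [1, 2, 3, 6]

Answer: x1=F x2=F x3=F x6=T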